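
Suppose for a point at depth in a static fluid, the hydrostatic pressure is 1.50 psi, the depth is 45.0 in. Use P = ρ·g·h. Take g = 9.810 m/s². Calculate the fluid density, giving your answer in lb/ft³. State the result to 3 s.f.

Rearranging P = ρ·g·h for ρ: ρ = P/(g·h).
P = 1.50 psi = 10342 Pa; h = 45.0 in = 1.143 m; g = 9.810 m/s².
ρ = 922.3 kg/m³
922.3 kg/m³ × (1 lb/ft³ / 16.02 kg/m³) = 57.58 lb/ft³

57.6 lb/ft³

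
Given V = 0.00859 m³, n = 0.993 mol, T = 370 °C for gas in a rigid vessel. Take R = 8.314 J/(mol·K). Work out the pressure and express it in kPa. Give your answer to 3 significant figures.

618 kPa

P is given directly by: P = nRT/V.
V = 0.00859 m³; n = 0.993 mol; T = 370 °C = 643.1 K; R = 8.314 J/(mol·K).
P = 6.181×10^5 Pa  (the unit combination reduces to kg/(m·s²) = Pa)
6.181×10^5 Pa × (1 kPa / 1000 Pa) = 618.1 kPa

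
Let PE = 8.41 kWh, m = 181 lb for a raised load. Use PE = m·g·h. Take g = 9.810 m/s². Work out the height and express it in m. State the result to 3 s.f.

37600 m

Rearranging PE = m·g·h for h: h = PE/(m·g).
PE = 8.41 kWh = 3.028×10^7 J; m = 181 lb = 82.10 kg; g = 9.810 m/s².
h = 37591 m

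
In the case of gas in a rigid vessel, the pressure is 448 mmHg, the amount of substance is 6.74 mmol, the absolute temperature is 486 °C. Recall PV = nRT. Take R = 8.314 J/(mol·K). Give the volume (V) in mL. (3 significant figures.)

712 mL

From the ideal-gas law: V = nRT/P.
P = 448 mmHg = 59728 Pa; n = 6.74 mmol = 0.006740 mol; T = 486 °C = 759.1 K; R = 8.314 J/(mol·K).
V = 7.122×10^-4 m³
7.122×10^-4 m³ × (1 mL / 1.000×10^-6 m³) = 712.2 mL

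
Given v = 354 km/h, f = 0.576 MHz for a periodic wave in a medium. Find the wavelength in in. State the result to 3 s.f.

Rearranging: λ = v/f.
v = 354 km/h = 98.33 m/s; f = 0.576 MHz = 5.760×10^5 Hz.
λ = 1.707×10^-4 m
1.707×10^-4 m × (1 in / 0.02540 m) = 0.006721 in

0.00672 in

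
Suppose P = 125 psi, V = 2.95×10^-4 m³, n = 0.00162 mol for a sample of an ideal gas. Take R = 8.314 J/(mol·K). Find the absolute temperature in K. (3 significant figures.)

From the ideal-gas law: T = PV/(nR).
P = 125 psi = 8.618×10^5 Pa; V = 2.95×10^-4 m³; n = 0.00162 mol; R = 8.314 J/(mol·K).
T = 18877 K

18900 K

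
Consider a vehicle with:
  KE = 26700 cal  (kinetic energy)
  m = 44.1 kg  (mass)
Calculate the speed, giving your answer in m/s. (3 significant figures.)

Rearranging: v = √(2·KE/m).
KE = 26700 cal = 1.117×10^5 J; m = 44.1 kg.
v = 71.18 m/s

71.2 m/s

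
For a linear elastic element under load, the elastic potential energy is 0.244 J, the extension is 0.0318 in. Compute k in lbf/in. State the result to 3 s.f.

4270 lbf/in

Rearranging U = ½k·x² for k: k = 2U/x².
U = 0.244 J; x = 0.0318 in = 8.077×10^-4 m.
k = 7.480×10^5 N/m
7.480×10^5 N/m × (1 lbf/in / 175.1 N/m) = 4271 lbf/in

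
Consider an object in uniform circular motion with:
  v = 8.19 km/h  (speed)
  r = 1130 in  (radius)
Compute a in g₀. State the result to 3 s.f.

Directly: a = v²/r.
v = 8.19 km/h = 2.275 m/s; r = 1130 in = 28.70 m.
a = 0.1803 m/s²
0.1803 m/s² × (1 g₀ / 9.807 m/s²) = 0.01839 g₀

0.0184 g₀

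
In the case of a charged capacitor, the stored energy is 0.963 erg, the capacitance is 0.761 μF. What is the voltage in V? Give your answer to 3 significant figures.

Solving E = ½C·V² for V: V = √(2E/C).
E = 0.963 erg = 9.630×10^-8 J; C = 0.761 μF = 7.610×10^-7 F.
V = 0.5031 V  (the unit combination reduces to kg·m²/(A·s³) = V)

0.503 V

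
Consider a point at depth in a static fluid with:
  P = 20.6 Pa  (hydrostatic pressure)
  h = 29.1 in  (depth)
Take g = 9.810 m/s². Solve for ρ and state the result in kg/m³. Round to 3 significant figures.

2.84 kg/m³

Rearranging: ρ = P/(g·h).
P = 20.6 Pa; h = 29.1 in = 0.7391 m; g = 9.810 m/s².
ρ = 2.841 kg/m³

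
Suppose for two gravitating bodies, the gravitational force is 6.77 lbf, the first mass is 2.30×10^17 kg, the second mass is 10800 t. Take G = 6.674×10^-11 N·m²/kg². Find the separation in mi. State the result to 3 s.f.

1460 mi

Rearranging F = G·m₁·m₂/r² for r: r = √(G·m₁m₂/F).
F = 6.77 lbf = 30.11 N; m₁ = 2.30×10^17 kg; m₂ = 10800 t = 1.080×10^7 kg; G = 6.674×10^-11 N·m²/kg².
r = 2.346×10^6 m
2.346×10^6 m × (1 mi / 1609 m) = 1458 mi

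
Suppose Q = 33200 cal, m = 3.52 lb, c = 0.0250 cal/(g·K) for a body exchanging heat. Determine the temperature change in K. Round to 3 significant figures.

832 K

Solving Q = m·c·ΔT for ΔT: ΔT = Q/(m·c).
Q = 33200 cal = 1.389×10^5 J; m = 3.52 lb = 1.597 kg; c = 0.0250 cal/(g·K) = 104.6 J/(kg·K).
ΔT = 831.7 K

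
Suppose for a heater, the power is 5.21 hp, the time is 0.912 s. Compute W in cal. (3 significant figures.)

Rearranging: W = P·t.
P = 5.21 hp = 3885 W; t = 0.912 s.
W = 3543 J
3543 J × (1 cal / 4.184 J) = 846.8 cal

847 cal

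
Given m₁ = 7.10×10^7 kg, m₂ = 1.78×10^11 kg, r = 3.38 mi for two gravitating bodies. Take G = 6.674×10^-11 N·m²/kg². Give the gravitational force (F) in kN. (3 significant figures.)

From Newton's law of gravitation: F = Gm₁m₂/r².
m₁ = 7.10×10^7 kg; m₂ = 1.78×10^11 kg; r = 3.38 mi = 5440 m; G = 6.674×10^-11 N·m²/kg².
F = 28.51 N  (the unit combination reduces to kg·m/s² = N)
28.51 N × (1 kN / 1000 N) = 0.02851 kN

0.0285 kN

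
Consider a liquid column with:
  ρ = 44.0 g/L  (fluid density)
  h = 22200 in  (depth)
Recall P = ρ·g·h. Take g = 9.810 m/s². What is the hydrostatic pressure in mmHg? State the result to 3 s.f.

1830 mmHg

P is given directly by: P = ρgh.
ρ = 44.0 g/L = 44.00 kg/m³; h = 22200 in = 563.9 m; g = 9.810 m/s².
P = 2.434×10^5 Pa  (the unit combination reduces to kg/(m·s²) = Pa)
2.434×10^5 Pa × (1 mmHg / 133.3 Pa) = 1826 mmHg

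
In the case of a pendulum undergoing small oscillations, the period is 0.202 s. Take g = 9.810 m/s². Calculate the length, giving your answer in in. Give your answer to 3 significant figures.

0.399 in

Rearranging: L = g·(T/2π)².
T = 0.202 s; g = 9.810 m/s².
L = 0.01014 m
0.01014 m × (1 in / 0.02540 m) = 0.3992 in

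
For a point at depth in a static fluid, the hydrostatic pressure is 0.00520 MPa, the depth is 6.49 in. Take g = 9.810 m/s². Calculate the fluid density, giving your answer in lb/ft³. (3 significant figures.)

Rearranging P = ρ·g·h for ρ: ρ = P/(g·h).
P = 0.00520 MPa = 5200 Pa; h = 6.49 in = 0.1648 m; g = 9.810 m/s².
ρ = 3216 kg/m³
3216 kg/m³ × (1 lb/ft³ / 16.02 kg/m³) = 200.7 lb/ft³

201 lb/ft³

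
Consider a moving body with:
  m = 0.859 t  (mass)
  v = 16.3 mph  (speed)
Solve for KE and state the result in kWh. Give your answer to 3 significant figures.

Directly: KE = ½mv².
m = 0.859 t = 859.0 kg; v = 16.3 mph = 7.287 m/s.
KE = 22805 J  (the unit combination reduces to kg·m²/s² = J)
22805 J × (1 kWh / 3.600×10^6 J) = 0.006335 kWh

0.00633 kWh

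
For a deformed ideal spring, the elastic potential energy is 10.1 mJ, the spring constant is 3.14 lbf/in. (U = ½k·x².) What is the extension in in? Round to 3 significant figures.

Rearranging U = ½k·x² for x: x = √(2U/k).
U = 10.1 mJ = 0.01010 J; k = 3.14 lbf/in = 549.9 N/m.
x = 0.006061 m
0.006061 m × (1 in / 0.02540 m) = 0.2386 in

0.239 in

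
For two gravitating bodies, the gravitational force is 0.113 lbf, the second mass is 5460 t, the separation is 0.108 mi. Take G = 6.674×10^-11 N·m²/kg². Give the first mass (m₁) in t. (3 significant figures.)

41700 t

Rearranging: m₁ = F·r²/(G·m₂).
F = 0.113 lbf = 0.5026 N; m₂ = 5460 t = 5.460×10^6 kg; r = 0.108 mi = 173.8 m; G = 6.674×10^-11 N·m²/kg².
m₁ = 4.167×10^7 kg
4.167×10^7 kg × (1 t / 1000 kg) = 41671 t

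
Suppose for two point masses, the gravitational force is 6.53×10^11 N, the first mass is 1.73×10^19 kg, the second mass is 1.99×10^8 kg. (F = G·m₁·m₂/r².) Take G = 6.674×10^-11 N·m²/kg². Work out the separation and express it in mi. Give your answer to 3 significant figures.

From Newton's law of gravitation: r = √(G·m₁m₂/F).
F = 6.53×10^11 N; m₁ = 1.73×10^19 kg; m₂ = 1.99×10^8 kg; G = 6.674×10^-11 N·m²/kg².
r = 593.2 m
593.2 m × (1 mi / 1609 m) = 0.3686 mi

0.369 mi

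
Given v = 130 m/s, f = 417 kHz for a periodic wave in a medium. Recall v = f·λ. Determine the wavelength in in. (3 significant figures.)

Solving v = f·λ for λ: λ = v/f.
v = 130 m/s; f = 417 kHz = 4.170×10^5 Hz.
λ = 3.118×10^-4 m
3.118×10^-4 m × (1 in / 0.02540 m) = 0.01227 in

0.0123 in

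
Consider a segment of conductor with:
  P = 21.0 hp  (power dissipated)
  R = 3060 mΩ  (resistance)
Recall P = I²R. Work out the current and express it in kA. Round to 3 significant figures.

0.0715 kA

Rearranging P = I²R for I: I = √(P/R).
P = 21.0 hp = 15660 W; R = 3060 mΩ = 3.060 Ω.
I = 71.54 A
71.54 A × (1 kA / 1000 A) = 0.07154 kA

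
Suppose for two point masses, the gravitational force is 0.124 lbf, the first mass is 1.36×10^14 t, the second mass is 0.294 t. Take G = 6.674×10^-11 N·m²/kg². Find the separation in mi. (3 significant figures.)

From Newton's law of gravitation: r = √(G·m₁m₂/F).
F = 0.124 lbf = 0.5516 N; m₁ = 1.36×10^14 t = 1.360×10^17 kg; m₂ = 0.294 t = 294.0 kg; G = 6.674×10^-11 N·m²/kg².
r = 69556 m
69556 m × (1 mi / 1609 m) = 43.22 mi

43.2 mi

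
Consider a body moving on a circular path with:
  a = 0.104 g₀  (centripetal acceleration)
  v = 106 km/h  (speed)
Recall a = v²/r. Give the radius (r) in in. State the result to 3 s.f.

Rearranging: r = v²/a.
a = 0.104 g₀ = 1.020 m/s²; v = 106 km/h = 29.44 m/s.
r = 850.1 m
850.1 m × (1 in / 0.02540 m) = 33467 in

33500 in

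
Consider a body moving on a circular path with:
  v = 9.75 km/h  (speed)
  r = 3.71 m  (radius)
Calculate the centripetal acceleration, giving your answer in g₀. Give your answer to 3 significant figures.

Directly: a = v²/r.
v = 9.75 km/h = 2.708 m/s; r = 3.71 m.
a = 1.977 m/s²
1.977 m/s² × (1 g₀ / 9.807 m/s²) = 0.2016 g₀

0.202 g₀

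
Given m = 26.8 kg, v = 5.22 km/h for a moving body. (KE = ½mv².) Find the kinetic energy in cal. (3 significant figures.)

KE is given directly by: KE = ½mv².
m = 26.8 kg; v = 5.22 km/h = 1.450 m/s.
KE = 28.17 J  (the unit combination reduces to kg·m²/s² = J)
28.17 J × (1 cal / 4.184 J) = 6.734 cal

6.73 cal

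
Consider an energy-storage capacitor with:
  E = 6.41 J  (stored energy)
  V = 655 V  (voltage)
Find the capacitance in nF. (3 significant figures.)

29900 nF

Solving E = ½C·V² for C: C = 2E/V².
E = 6.41 J; V = 655 V.
C = 2.988×10^-5 F
2.988×10^-5 F × (1 nF / 1.000×10^-9 F) = 29882 nF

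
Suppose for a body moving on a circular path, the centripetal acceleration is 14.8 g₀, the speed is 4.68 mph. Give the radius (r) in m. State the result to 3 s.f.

0.0302 m

Solving a = v²/r for r: r = v²/a.
a = 14.8 g₀ = 145.1 m/s²; v = 4.68 mph = 2.092 m/s.
r = 0.03016 m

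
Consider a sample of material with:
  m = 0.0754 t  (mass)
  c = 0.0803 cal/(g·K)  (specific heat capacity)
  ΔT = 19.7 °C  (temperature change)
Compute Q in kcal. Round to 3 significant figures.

119 kcal

Q is given directly by: Q = mcΔT.
m = 0.0754 t = 75.40 kg; c = 0.0803 cal/(g·K) = 336.0 J/(kg·K); ΔT = 19.7 °C = 19.70 K.
Q = 4.991×10^5 J  (the unit combination reduces to kg·m²/s² = J)
4.991×10^5 J × (1 kcal / 4184 J) = 119.3 kcal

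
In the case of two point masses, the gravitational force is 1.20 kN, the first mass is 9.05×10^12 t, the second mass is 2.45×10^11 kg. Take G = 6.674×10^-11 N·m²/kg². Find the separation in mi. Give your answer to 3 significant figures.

6900 mi

From Newton's law of gravitation: r = √(G·m₁m₂/F).
F = 1.20 kN = 1200 N; m₁ = 9.05×10^12 t = 9.050×10^15 kg; m₂ = 2.45×10^11 kg; G = 6.674×10^-11 N·m²/kg².
r = 1.110×10^7 m
1.110×10^7 m × (1 mi / 1609 m) = 6900 mi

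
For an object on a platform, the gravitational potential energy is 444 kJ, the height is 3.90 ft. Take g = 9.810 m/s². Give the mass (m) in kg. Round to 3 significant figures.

Rearranging: m = PE/(g·h).
PE = 444 kJ = 4.440×10^5 J; h = 3.90 ft = 1.189 m; g = 9.810 m/s².
m = 38075 kg

38100 kg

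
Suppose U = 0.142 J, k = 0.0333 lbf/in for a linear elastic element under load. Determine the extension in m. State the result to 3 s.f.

0.221 m

Solving U = ½k·x² for x: x = √(2U/k).
U = 0.142 J; k = 0.0333 lbf/in = 5.832 N/m.
x = 0.2207 m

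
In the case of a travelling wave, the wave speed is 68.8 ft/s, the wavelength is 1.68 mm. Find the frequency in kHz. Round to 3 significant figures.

Rearranging v = f·λ for f: f = v/λ.
v = 68.8 ft/s = 20.97 m/s; λ = 1.68 mm = 0.001680 m.
f = 12482 Hz
12482 Hz × (1 kHz / 1000 Hz) = 12.48 kHz

12.5 kHz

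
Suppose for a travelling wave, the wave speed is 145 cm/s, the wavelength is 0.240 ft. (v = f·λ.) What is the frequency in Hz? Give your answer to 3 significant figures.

19.8 Hz

Rearranging: f = v/λ.
v = 145 cm/s = 1.450 m/s; λ = 0.240 ft = 0.07315 m.
f = 19.82 Hz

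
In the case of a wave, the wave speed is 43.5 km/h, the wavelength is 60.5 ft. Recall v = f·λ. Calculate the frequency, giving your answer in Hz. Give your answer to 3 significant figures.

0.655 Hz

Solving v = f·λ for f: f = v/λ.
v = 43.5 km/h = 12.08 m/s; λ = 60.5 ft = 18.44 m.
f = 0.6553 Hz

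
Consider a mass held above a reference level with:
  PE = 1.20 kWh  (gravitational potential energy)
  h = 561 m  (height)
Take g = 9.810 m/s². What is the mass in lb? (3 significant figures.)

Rearranging PE = m·g·h for m: m = PE/(g·h).
PE = 1.20 kWh = 4.320×10^6 J; h = 561 m; g = 9.810 m/s².
m = 785.0 kg
785.0 kg × (1 lb / 0.4536 kg) = 1731 lb

1730 lb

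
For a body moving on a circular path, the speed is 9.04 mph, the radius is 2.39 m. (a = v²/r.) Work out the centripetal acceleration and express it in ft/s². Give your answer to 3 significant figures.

Directly: a = v²/r.
v = 9.04 mph = 4.041 m/s; r = 2.39 m.
a = 6.833 m/s²
6.833 m/s² × (1 ft/s² / 0.3048 m/s²) = 22.42 ft/s²

22.4 ft/s²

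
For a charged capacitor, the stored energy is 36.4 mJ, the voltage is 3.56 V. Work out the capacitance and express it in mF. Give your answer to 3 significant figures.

Rearranging: C = 2E/V².
E = 36.4 mJ = 0.03640 J; V = 3.56 V.
C = 0.005744 F
0.005744 F × (1 mF / 0.001000 F) = 5.744 mF

5.74 mF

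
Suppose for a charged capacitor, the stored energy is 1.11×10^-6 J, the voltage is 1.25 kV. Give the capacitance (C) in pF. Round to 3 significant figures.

1.42 pF

Rearranging: C = 2E/V².
E = 1.11×10^-6 J; V = 1.25 kV = 1250 V.
C = 1.421×10^-12 F
1.421×10^-12 F × (1 pF / 1.000×10^-12 F) = 1.421 pF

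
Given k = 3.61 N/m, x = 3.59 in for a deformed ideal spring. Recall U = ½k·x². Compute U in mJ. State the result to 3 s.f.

15.0 mJ

U is given directly by: U = ½kx².
k = 3.61 N/m; x = 3.59 in = 0.09119 m.
U = 0.01501 J
0.01501 J × (1 mJ / 0.001000 J) = 15.01 mJ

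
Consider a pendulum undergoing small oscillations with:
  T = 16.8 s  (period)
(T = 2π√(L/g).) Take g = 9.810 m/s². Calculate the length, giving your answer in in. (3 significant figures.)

2760 in

Solving T = 2π√(L/g) for L: L = g·(T/2π)².
T = 16.8 s; g = 9.810 m/s².
L = 70.13 m
70.13 m × (1 in / 0.02540 m) = 2761 in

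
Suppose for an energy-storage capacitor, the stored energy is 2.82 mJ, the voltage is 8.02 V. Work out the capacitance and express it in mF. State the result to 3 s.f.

0.0877 mF

Rearranging E = ½C·V² for C: C = 2E/V².
E = 2.82 mJ = 0.002820 J; V = 8.02 V.
C = 8.769×10^-5 F
8.769×10^-5 F × (1 mF / 0.001000 F) = 0.08769 mF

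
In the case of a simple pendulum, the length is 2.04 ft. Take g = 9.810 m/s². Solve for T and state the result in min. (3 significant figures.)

0.0264 min

T is given directly by: T = 2π√(L/g).
L = 2.04 ft = 0.6218 m; g = 9.810 m/s².
T = 1.582 s
1.582 s × (1 min / 60.00 s) = 0.02636 min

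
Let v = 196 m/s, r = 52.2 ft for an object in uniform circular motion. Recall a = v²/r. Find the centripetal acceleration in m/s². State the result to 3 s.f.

Directly: a = v²/r.
v = 196 m/s; r = 52.2 ft = 15.91 m.
a = 2414 m/s²

2410 m/s²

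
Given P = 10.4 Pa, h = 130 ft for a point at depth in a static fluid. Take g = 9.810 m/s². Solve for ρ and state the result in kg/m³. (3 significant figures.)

0.0268 kg/m³

Rearranging: ρ = P/(g·h).
P = 10.4 Pa; h = 130 ft = 39.62 m; g = 9.810 m/s².
ρ = 0.02676 kg/m³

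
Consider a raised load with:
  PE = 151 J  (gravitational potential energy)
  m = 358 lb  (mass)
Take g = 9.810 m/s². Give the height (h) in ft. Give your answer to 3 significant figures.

Solving PE = m·g·h for h: h = PE/(m·g).
PE = 151 J; m = 358 lb = 162.4 kg; g = 9.810 m/s².
h = 0.09479 m
0.09479 m × (1 ft / 0.3048 m) = 0.3110 ft

0.311 ft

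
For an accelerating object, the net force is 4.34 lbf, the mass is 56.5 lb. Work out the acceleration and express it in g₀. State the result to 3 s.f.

0.0768 g₀

Rearranging F = m·a for a: a = F/m.
F = 4.34 lbf = 19.31 N; m = 56.5 lb = 25.63 kg.
a = 0.7533 m/s²
0.7533 m/s² × (1 g₀ / 9.807 m/s²) = 0.07681 g₀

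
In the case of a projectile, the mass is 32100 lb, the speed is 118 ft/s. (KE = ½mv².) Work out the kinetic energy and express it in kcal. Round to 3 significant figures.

2250 kcal

Directly: KE = ½mv².
m = 32100 lb = 14560 kg; v = 118 ft/s = 35.97 m/s.
KE = 9.417×10^6 J  (the unit combination reduces to kg·m²/s² = J)
9.417×10^6 J × (1 kcal / 4184 J) = 2251 kcal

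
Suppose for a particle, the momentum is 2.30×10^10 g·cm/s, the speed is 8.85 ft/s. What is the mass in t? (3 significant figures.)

85.3 t

Rearranging p = m·v for m: m = p/v.
p = 2.30×10^10 g·cm/s = 2.300×10^5 kg·m/s; v = 8.85 ft/s = 2.697 m/s.
m = 85265 kg
85265 kg × (1 t / 1000 kg) = 85.26 t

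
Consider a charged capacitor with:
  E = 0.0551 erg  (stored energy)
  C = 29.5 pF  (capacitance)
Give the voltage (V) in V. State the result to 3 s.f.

19.3 V

Rearranging E = ½C·V² for V: V = √(2E/C).
E = 0.0551 erg = 5.510×10^-9 J; C = 29.5 pF = 2.950×10^-11 F.
V = 19.33 V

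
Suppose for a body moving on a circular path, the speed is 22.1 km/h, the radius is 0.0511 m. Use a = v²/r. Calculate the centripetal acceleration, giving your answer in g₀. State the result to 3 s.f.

Directly: a = v²/r.
v = 22.1 km/h = 6.139 m/s; r = 0.0511 m.
a = 737.5 m/s²
737.5 m/s² × (1 g₀ / 9.807 m/s²) = 75.20 g₀

75.2 g₀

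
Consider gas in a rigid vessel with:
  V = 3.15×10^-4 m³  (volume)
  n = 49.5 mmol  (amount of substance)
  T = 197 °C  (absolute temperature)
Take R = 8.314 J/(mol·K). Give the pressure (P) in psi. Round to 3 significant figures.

89.1 psi

From the ideal-gas law: P = nRT/V.
V = 3.15×10^-4 m³; n = 49.5 mmol = 0.04950 mol; T = 197 °C = 470.1 K; R = 8.314 J/(mol·K).
P = 6.142×10^5 Pa
6.142×10^5 Pa × (1 psi / 6895 Pa) = 89.09 psi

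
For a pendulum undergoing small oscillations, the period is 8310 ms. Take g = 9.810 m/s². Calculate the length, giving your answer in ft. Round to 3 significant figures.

Solving T = 2π√(L/g) for L: L = g·(T/2π)².
T = 8310 ms = 8.310 s; g = 9.810 m/s².
L = 17.16 m
17.16 m × (1 ft / 0.3048 m) = 56.30 ft

56.3 ft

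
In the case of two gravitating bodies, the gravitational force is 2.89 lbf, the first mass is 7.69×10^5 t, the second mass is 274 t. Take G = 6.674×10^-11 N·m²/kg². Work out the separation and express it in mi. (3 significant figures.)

0.0206 mi

From Newton's law of gravitation: r = √(G·m₁m₂/F).
F = 2.89 lbf = 12.86 N; m₁ = 7.69×10^5 t = 7.690×10^8 kg; m₂ = 274 t = 2.740×10^5 kg; G = 6.674×10^-11 N·m²/kg².
r = 33.07 m
33.07 m × (1 mi / 1609 m) = 0.02055 mi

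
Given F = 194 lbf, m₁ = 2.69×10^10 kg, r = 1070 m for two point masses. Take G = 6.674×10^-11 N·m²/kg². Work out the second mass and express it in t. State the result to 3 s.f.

From Newton's law of gravitation: m₂ = F·r²/(G·m₁).
F = 194 lbf = 863.0 N; m₁ = 2.69×10^10 kg; r = 1070 m; G = 6.674×10^-11 N·m²/kg².
m₂ = 5.503×10^8 kg
5.503×10^8 kg × (1 t / 1000 kg) = 5.503×10^5 t

5.50×10^5 t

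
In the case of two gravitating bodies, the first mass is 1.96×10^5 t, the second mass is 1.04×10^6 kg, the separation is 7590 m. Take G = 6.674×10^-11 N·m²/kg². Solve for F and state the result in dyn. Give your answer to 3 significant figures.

F is given directly by: F = Gm₁m₂/r².
m₁ = 1.96×10^5 t = 1.960×10^8 kg; m₂ = 1.04×10^6 kg; r = 7590 m; G = 6.674×10^-11 N·m²/kg².
F = 2.362×10^-4 N
2.362×10^-4 N × (1 dyn / 1.000×10^-5 N) = 23.62 dyn

23.6 dyn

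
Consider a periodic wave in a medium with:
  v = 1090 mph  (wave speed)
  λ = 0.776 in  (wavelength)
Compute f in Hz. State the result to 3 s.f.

Rearranging: f = v/λ.
v = 1090 mph = 487.3 m/s; λ = 0.776 in = 0.01971 m.
f = 24722 Hz

24700 Hz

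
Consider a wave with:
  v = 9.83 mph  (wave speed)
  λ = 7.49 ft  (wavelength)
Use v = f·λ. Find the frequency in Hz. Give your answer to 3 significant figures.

1.92 Hz

Rearranging: f = v/λ.
v = 9.83 mph = 4.394 m/s; λ = 7.49 ft = 2.283 m.
f = 1.925 Hz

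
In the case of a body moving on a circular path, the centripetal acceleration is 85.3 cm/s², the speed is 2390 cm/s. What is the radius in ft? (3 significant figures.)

2200 ft

Rearranging a = v²/r for r: r = v²/a.
a = 85.3 cm/s² = 0.8530 m/s²; v = 2390 cm/s = 23.90 m/s.
r = 669.6 m
669.6 m × (1 ft / 0.3048 m) = 2197 ft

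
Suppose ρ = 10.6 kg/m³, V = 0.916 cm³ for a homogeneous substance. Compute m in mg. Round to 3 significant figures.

Rearranging: m = ρV.
ρ = 10.6 kg/m³; V = 0.916 cm³ = 9.160×10^-7 m³.
m = 9.710×10^-6 kg
9.710×10^-6 kg × (1 mg / 1.000×10^-6 kg) = 9.710 mg

9.71 mg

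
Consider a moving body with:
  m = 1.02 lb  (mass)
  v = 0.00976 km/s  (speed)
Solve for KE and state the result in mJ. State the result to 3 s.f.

22000 mJ

Directly: KE = ½mv².
m = 1.02 lb = 0.4627 kg; v = 0.00976 km/s = 9.760 m/s.
KE = 22.04 J  (the unit combination reduces to kg·m²/s² = J)
22.04 J × (1 mJ / 0.001000 J) = 22036 mJ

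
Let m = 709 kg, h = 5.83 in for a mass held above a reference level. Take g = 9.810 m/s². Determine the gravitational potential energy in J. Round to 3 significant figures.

1030 J

PE is given directly by: PE = mgh.
m = 709 kg; h = 5.83 in = 0.1481 m; g = 9.810 m/s².
PE = 1030 J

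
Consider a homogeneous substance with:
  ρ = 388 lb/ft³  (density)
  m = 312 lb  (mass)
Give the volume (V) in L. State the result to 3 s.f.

Solving ρ = m/V for V: V = m/ρ.
ρ = 388 lb/ft³ = 6215 kg/m³; m = 312 lb = 141.5 kg.
V = 0.02277 m³
0.02277 m³ × (1 L / 0.001000 m³) = 22.77 L

22.8 L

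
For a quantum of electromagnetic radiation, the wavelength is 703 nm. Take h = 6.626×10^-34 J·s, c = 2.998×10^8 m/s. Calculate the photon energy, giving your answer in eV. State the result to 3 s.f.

1.76 eV

E is given directly by: E = hc/λ.
λ = 703 nm = 7.030×10^-7 m; h = 6.626×10^-34 J·s; c = 2.998×10^8 m/s.
E = 2.826×10^-19 J
2.826×10^-19 J × (1 eV / 1.602×10^-19 J) = 1.764 eV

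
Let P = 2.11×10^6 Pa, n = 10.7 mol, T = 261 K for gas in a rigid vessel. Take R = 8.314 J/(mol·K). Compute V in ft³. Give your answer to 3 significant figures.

From the ideal-gas law: V = nRT/P.
P = 2.11×10^6 Pa; n = 10.7 mol; T = 261 K; R = 8.314 J/(mol·K).
V = 0.01100 m³
0.01100 m³ × (1 ft³ / 0.02832 m³) = 0.3886 ft³

0.389 ft³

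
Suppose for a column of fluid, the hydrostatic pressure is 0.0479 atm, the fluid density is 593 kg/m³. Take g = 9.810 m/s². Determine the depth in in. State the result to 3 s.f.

32.8 in

Solving P = ρ·g·h for h: h = P/(ρ·g).
P = 0.0479 atm = 4853 Pa; ρ = 593 kg/m³; g = 9.810 m/s².
h = 0.8343 m
0.8343 m × (1 in / 0.02540 m) = 32.85 in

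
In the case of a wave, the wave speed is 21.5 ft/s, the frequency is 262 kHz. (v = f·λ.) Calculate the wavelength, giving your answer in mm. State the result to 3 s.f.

0.0250 mm

Rearranging: λ = v/f.
v = 21.5 ft/s = 6.553 m/s; f = 262 kHz = 2.620×10^5 Hz.
λ = 2.501×10^-5 m
2.501×10^-5 m × (1 mm / 0.001000 m) = 0.02501 mm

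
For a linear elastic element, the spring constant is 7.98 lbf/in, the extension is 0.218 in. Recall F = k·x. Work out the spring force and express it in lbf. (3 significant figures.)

Directly: F = kx.
k = 7.98 lbf/in = 1398 N/m; x = 0.218 in = 0.005537 m.
F = 7.738 N  (the unit combination reduces to kg·m/s² = N)
7.738 N × (1 lbf / 4.448 N) = 1.740 lbf

1.74 lbf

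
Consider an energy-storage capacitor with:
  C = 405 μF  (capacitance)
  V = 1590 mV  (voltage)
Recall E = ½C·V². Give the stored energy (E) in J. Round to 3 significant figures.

E is given directly by: E = ½CV².
C = 405 μF = 4.050×10^-4 F; V = 1590 mV = 1.590 V.
E = 5.119×10^-4 J

5.12×10^-4 J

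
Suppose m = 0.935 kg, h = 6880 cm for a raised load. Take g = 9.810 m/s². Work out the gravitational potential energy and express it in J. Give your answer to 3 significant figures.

631 J

Directly: PE = mgh.
m = 0.935 kg; h = 6880 cm = 68.80 m; g = 9.810 m/s².
PE = 631.1 J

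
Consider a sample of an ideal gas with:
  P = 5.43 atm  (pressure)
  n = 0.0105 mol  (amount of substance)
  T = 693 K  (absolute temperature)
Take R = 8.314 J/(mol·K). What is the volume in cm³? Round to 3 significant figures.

110 cm³

Rearranging PV = nRT for V: V = nRT/P.
P = 5.43 atm = 5.502×10^5 Pa; n = 0.0105 mol; T = 693 K; R = 8.314 J/(mol·K).
V = 1.100×10^-4 m³
1.100×10^-4 m³ × (1 cm³ / 1.000×10^-6 m³) = 110.0 cm³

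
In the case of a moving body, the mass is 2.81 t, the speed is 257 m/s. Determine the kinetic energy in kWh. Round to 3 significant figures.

Directly: KE = ½mv².
m = 2.81 t = 2810 kg; v = 257 m/s.
KE = 9.280×10^7 J
9.280×10^7 J × (1 kWh / 3.600×10^6 J) = 25.78 kWh

25.8 kWh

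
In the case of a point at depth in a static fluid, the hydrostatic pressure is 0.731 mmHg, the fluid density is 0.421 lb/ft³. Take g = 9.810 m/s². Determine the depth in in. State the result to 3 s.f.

Rearranging: h = P/(ρ·g).
P = 0.731 mmHg = 97.46 Pa; ρ = 0.421 lb/ft³ = 6.744 kg/m³; g = 9.810 m/s².
h = 1.473 m
1.473 m × (1 in / 0.02540 m) = 58.00 in

58.0 in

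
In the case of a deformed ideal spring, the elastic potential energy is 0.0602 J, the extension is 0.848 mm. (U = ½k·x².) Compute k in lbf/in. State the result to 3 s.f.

Solving U = ½k·x² for k: k = 2U/x².
U = 0.0602 J; x = 0.848 mm = 8.480×10^-4 m.
k = 1.674×10^5 N/m
1.674×10^5 N/m × (1 lbf/in / 175.1 N/m) = 956.1 lbf/in

956 lbf/in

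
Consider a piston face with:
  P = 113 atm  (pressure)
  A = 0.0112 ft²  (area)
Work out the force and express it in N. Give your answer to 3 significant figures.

11900 N

Solving P = F/A for F: F = P·A.
P = 113 atm = 1.145×10^7 Pa; A = 0.0112 ft² = 0.001041 m².
F = 11914 N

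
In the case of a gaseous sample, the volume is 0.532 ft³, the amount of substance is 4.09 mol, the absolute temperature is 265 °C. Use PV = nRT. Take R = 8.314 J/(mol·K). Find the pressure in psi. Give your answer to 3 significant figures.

176 psi

From the ideal-gas law: P = nRT/V.
V = 0.532 ft³ = 0.01506 m³; n = 4.09 mol; T = 265 °C = 538.1 K; R = 8.314 J/(mol·K).
P = 1.215×10^6 Pa
1.215×10^6 Pa × (1 psi / 6895 Pa) = 176.2 psi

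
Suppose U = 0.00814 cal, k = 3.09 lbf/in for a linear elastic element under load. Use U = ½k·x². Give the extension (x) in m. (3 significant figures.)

Rearranging U = ½k·x² for x: x = √(2U/k).
U = 0.00814 cal = 0.03406 J; k = 3.09 lbf/in = 541.1 N/m.
x = 0.01122 m

0.0112 m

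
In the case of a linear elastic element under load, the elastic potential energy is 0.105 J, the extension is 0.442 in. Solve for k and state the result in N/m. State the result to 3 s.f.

1670 N/m

Rearranging: k = 2U/x².
U = 0.105 J; x = 0.442 in = 0.01123 m.
k = 1666 N/m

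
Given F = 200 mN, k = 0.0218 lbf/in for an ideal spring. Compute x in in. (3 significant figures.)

2.06 in

From Hooke's law: x = F/k.
F = 200 mN = 0.2000 N; k = 0.0218 lbf/in = 3.818 N/m.
x = 0.05239 m
0.05239 m × (1 in / 0.02540 m) = 2.062 in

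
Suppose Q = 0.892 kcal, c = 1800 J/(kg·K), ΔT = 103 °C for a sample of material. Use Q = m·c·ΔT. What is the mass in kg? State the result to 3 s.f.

Rearranging Q = m·c·ΔT for m: m = Q/(c·ΔT).
Q = 0.892 kcal = 3732 J; c = 1800 J/(kg·K); ΔT = 103 °C = 103.0 K.
m = 0.02013 kg

0.0201 kg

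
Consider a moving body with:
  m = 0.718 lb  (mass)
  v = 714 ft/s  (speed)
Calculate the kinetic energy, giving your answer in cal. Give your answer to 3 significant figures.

Directly: KE = ½mv².
m = 0.718 lb = 0.3257 kg; v = 714 ft/s = 217.6 m/s.
KE = 7712 J
7712 J × (1 cal / 4.184 J) = 1843 cal

1840 cal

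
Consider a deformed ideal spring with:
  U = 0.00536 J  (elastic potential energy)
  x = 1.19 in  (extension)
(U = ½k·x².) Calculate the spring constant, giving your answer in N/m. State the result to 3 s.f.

Rearranging U = ½k·x² for k: k = 2U/x².
U = 0.00536 J; x = 1.19 in = 0.03023 m.
k = 11.73 N/m

11.7 N/m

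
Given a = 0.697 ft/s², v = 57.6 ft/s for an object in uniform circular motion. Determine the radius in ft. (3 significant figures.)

Rearranging a = v²/r for r: r = v²/a.
a = 0.697 ft/s² = 0.2124 m/s²; v = 57.6 ft/s = 17.56 m/s.
r = 1451 m
1451 m × (1 ft / 0.3048 m) = 4760 ft

4760 ft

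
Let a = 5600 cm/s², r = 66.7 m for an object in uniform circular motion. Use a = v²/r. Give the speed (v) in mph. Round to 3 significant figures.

137 mph

Rearranging a = v²/r for v: v = √(a·r).
a = 5600 cm/s² = 56.00 m/s²; r = 66.7 m.
v = 61.12 m/s
61.12 m/s × (1 mph / 0.4470 m/s) = 136.7 mph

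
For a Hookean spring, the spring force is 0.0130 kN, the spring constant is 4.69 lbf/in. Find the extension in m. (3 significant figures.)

0.0158 m

Rearranging F = k·x for x: x = F/k.
F = 0.0130 kN = 13.00 N; k = 4.69 lbf/in = 821.3 N/m.
x = 0.01583 m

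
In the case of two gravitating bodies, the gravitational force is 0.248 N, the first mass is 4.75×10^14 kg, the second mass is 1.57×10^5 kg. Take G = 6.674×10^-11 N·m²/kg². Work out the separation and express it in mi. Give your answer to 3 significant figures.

88.0 mi

Rearranging: r = √(G·m₁m₂/F).
F = 0.248 N; m₁ = 4.75×10^14 kg; m₂ = 1.57×10^5 kg; G = 6.674×10^-11 N·m²/kg².
r = 1.417×10^5 m
1.417×10^5 m × (1 mi / 1609 m) = 88.03 mi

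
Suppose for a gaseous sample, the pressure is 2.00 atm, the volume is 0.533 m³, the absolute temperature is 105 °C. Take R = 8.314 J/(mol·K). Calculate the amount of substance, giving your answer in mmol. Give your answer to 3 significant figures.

From the ideal-gas law: n = PV/(RT).
P = 2.00 atm = 2.026×10^5 Pa; V = 0.533 m³; T = 105 °C = 378.1 K; R = 8.314 J/(mol·K).
n = 34.36 mol
34.36 mol × (1 mmol / 0.001000 mol) = 34356 mmol

34400 mmol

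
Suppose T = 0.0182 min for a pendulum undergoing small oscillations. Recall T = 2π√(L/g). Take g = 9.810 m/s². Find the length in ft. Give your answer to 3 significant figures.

Solving T = 2π√(L/g) for L: L = g·(T/2π)².
T = 0.0182 min = 1.092 s; g = 9.810 m/s².
L = 0.2963 m
0.2963 m × (1 ft / 0.3048 m) = 0.9722 ft

0.972 ft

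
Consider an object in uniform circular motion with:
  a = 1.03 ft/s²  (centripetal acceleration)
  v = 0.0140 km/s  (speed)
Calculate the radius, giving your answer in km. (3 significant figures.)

0.624 km

Rearranging: r = v²/a.
a = 1.03 ft/s² = 0.3139 m/s²; v = 0.0140 km/s = 14.00 m/s.
r = 624.3 m
624.3 m × (1 km / 1000 m) = 0.6243 km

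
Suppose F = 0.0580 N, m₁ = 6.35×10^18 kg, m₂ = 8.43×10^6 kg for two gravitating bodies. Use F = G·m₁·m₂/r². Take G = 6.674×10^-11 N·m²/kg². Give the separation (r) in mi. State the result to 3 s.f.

From Newton's law of gravitation: r = √(G·m₁m₂/F).
F = 0.0580 N; m₁ = 6.35×10^18 kg; m₂ = 8.43×10^6 kg; G = 6.674×10^-11 N·m²/kg².
r = 2.482×10^8 m
2.482×10^8 m × (1 mi / 1609 m) = 1.542×10^5 mi

1.54×10^5 mi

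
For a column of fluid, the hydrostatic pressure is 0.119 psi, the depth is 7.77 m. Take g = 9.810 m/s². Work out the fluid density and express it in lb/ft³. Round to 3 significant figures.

Rearranging: ρ = P/(g·h).
P = 0.119 psi = 820.5 Pa; h = 7.77 m; g = 9.810 m/s².
ρ = 10.76 kg/m³
10.76 kg/m³ × (1 lb/ft³ / 16.02 kg/m³) = 0.6720 lb/ft³

0.672 lb/ft³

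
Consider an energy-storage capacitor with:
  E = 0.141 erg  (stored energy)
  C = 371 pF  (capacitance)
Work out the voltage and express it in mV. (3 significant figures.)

8720 mV

Rearranging E = ½C·V² for V: V = √(2E/C).
E = 0.141 erg = 1.410×10^-8 J; C = 371 pF = 3.710×10^-10 F.
V = 8.718 V
8.718 V × (1 mV / 0.001000 V) = 8718 mV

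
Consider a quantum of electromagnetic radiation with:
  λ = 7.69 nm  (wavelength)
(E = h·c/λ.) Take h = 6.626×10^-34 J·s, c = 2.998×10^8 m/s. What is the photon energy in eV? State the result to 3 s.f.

Directly: E = hc/λ.
λ = 7.69 nm = 7.690×10^-9 m; h = 6.626×10^-34 J·s; c = 2.998×10^8 m/s.
E = 2.583×10^-17 J
2.583×10^-17 J × (1 eV / 1.602×10^-19 J) = 161.2 eV

161 eV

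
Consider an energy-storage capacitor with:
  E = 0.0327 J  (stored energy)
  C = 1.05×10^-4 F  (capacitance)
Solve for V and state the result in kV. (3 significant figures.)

Solving E = ½C·V² for V: V = √(2E/C).
E = 0.0327 J; C = 1.05×10^-4 F.
V = 24.96 V
24.96 V × (1 kV / 1000 V) = 0.02496 kV

0.0250 kV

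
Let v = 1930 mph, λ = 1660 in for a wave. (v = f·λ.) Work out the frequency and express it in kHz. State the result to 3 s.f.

Solving v = f·λ for f: f = v/λ.
v = 1930 mph = 862.8 m/s; λ = 1660 in = 42.16 m.
f = 20.46 Hz
20.46 Hz × (1 kHz / 1000 Hz) = 0.02046 kHz

0.0205 kHz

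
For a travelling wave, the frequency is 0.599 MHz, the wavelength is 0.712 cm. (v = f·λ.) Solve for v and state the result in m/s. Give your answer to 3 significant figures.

4260 m/s

v is given directly by: v = fλ.
f = 0.599 MHz = 5.990×10^5 Hz; λ = 0.712 cm = 0.007120 m.
v = 4265 m/s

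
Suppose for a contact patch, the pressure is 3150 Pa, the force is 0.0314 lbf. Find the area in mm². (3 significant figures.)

44.3 mm²

Solving P = F/A for A: A = F/P.
P = 3150 Pa; F = 0.0314 lbf = 0.1397 N.
A = 4.434×10^-5 m²
4.434×10^-5 m² × (1 mm² / 1.000×10^-6 m²) = 44.34 mm²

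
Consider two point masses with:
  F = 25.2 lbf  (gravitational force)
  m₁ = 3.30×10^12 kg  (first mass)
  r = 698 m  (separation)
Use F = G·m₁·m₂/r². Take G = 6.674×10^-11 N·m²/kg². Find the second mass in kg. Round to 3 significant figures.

Solving F = G·m₁·m₂/r² for m₂: m₂ = F·r²/(G·m₁).
F = 25.2 lbf = 112.1 N; m₁ = 3.30×10^12 kg; r = 698 m; G = 6.674×10^-11 N·m²/kg².
m₂ = 2.480×10^5 kg

2.48×10^5 kg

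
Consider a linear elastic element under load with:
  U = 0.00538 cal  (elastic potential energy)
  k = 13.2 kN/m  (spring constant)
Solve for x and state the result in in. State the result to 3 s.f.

Solving U = ½k·x² for x: x = √(2U/k).
U = 0.00538 cal = 0.02251 J; k = 13.2 kN/m = 13200 N/m.
x = 0.001847 m
0.001847 m × (1 in / 0.02540 m) = 0.07271 in

0.0727 in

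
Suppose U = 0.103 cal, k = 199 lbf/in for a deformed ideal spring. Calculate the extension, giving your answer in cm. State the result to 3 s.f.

Rearranging U = ½k·x² for x: x = √(2U/k).
U = 0.103 cal = 0.4310 J; k = 199 lbf/in = 34850 N/m.
x = 0.004973 m
0.004973 m × (1 cm / 0.01000 m) = 0.4973 cm

0.497 cm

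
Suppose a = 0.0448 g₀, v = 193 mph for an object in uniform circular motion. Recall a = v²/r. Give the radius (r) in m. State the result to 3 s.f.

Rearranging: r = v²/a.
a = 0.0448 g₀ = 0.4393 m/s²; v = 193 mph = 86.28 m/s.
r = 16944 m

16900 m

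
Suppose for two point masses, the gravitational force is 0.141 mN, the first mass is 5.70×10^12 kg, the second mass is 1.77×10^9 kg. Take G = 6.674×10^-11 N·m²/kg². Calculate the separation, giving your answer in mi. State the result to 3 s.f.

42900 mi

From Newton's law of gravitation: r = √(G·m₁m₂/F).
F = 0.141 mN = 1.410×10^-4 N; m₁ = 5.70×10^12 kg; m₂ = 1.77×10^9 kg; G = 6.674×10^-11 N·m²/kg².
r = 6.910×10^7 m
6.910×10^7 m × (1 mi / 1609 m) = 42940 mi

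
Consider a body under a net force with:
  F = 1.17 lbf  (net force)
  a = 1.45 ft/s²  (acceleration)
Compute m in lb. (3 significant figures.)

26.0 lb

From Newton's second law: m = F/a.
F = 1.17 lbf = 5.204 N; a = 1.45 ft/s² = 0.4420 m/s².
m = 11.78 kg
11.78 kg × (1 lb / 0.4536 kg) = 25.96 lb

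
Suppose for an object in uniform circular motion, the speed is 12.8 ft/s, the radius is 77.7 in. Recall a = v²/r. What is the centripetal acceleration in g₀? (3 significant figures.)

a is given directly by: a = v²/r.
v = 12.8 ft/s = 3.901 m/s; r = 77.7 in = 1.974 m.
a = 7.712 m/s²
7.712 m/s² × (1 g₀ / 9.807 m/s²) = 0.7865 g₀

0.786 g₀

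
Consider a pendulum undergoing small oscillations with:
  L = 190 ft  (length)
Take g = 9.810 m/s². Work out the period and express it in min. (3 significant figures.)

0.254 min

Directly: T = 2π√(L/g).
L = 190 ft = 57.91 m; g = 9.810 m/s².
T = 15.27 s
15.27 s × (1 min / 60.00 s) = 0.2544 min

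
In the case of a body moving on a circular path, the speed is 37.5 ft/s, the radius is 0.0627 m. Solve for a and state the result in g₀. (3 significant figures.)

212 g₀

Directly: a = v²/r.
v = 37.5 ft/s = 11.43 m/s; r = 0.0627 m.
a = 2084 m/s²
2084 m/s² × (1 g₀ / 9.807 m/s²) = 212.5 g₀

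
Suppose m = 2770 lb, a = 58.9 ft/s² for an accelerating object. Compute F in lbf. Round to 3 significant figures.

From Newton's second law: F = m·a.
m = 2770 lb = 1256 kg; a = 58.9 ft/s² = 17.95 m/s².
F = 22557 N
22557 N × (1 lbf / 4.448 N) = 5071 lbf

5070 lbf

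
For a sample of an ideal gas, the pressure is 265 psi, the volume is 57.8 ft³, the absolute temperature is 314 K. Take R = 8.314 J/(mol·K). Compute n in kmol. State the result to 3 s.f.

1.15 kmol

From the ideal-gas law: n = PV/(RT).
P = 265 psi = 1.827×10^6 Pa; V = 57.8 ft³ = 1.637 m³; T = 314 K; R = 8.314 J/(mol·K).
n = 1146 mol
1146 mol × (1 kmol / 1000 mol) = 1.146 kmol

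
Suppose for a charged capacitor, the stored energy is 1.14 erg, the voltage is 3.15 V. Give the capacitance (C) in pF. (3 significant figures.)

23000 pF

Rearranging E = ½C·V² for C: C = 2E/V².
E = 1.14 erg = 1.140×10^-7 J; V = 3.15 V.
C = 2.298×10^-8 F
2.298×10^-8 F × (1 pF / 1.000×10^-12 F) = 22978 pF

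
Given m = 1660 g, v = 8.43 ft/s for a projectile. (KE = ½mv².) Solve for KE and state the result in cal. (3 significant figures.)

1.31 cal

Directly: KE = ½mv².
m = 1660 g = 1.660 kg; v = 8.43 ft/s = 2.569 m/s.
KE = 5.480 J
5.480 J × (1 cal / 4.184 J) = 1.310 cal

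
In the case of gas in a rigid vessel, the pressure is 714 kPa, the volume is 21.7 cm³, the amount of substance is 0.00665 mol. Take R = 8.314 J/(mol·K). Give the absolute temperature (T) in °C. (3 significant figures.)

7.09 °C

Rearranging: T = PV/(nR).
P = 714 kPa = 7.140×10^5 Pa; V = 21.7 cm³ = 2.170×10^-5 m³; n = 0.00665 mol; R = 8.314 J/(mol·K).
T = 280.2 K
280.2 K − 273.15 = 7.088 °C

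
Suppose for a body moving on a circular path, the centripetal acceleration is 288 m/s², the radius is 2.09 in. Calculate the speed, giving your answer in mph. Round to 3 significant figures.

8.75 mph

Rearranging a = v²/r for v: v = √(a·r).
a = 288 m/s²; r = 2.09 in = 0.05309 m.
v = 3.910 m/s
3.910 m/s × (1 mph / 0.4470 m/s) = 8.747 mph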